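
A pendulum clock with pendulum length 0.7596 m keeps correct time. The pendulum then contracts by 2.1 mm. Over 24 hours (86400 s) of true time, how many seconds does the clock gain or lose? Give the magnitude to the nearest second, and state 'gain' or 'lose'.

T ∝ √L, so T'/T = √(0.75750/0.7596) = 0.998617.
In 86400 s of true time the clock registers 86400/0.998617 = 86519.7 s, so it gains 120 s.

gain 120 s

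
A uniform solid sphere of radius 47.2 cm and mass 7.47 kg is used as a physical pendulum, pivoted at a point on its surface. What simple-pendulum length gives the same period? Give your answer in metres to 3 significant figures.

The equivalent simple-pendulum length is L_eq = I/(md), where I is about the pivot and d = 0.4720 m.
I_cm = (2/5)mR² = 0.6657 kg·m², so I = I_cm + md² = 0.6657 + 1.664 = 2.330 kg·m².
L_eq = 2.330/(7.47 × 0.4720) = 0.661 m.

0.661 m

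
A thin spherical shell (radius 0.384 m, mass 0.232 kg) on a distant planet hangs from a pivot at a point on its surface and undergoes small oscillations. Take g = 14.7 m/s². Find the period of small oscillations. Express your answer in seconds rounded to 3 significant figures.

1.31 s

I_cm = (2/3)mr² = 0.02281 kg·m². The pivot is at distance d = 0.384 m from the centre of mass.
By the parallel-axis theorem, I = I_cm + md² = 0.02281 + 0.03421 = 0.05702 kg·m².
T = 2π√(I/(mgd)) = 2π√(0.05702/(0.232 × 14.7 × 0.384)) = 1.31 s.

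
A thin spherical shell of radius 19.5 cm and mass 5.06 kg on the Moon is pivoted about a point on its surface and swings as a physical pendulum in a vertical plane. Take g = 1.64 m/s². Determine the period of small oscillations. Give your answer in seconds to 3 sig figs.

2.80 s

I_cm = (2/3)mr² = 0.1283 kg·m². The pivot is at distance d = 0.195 m from the centre of mass.
By the parallel-axis theorem, I = I_cm + md² = 0.1283 + 0.1924 = 0.3207 kg·m².
T = 2π√(I/(mgd)) = 2π√(0.3207/(5.06 × 1.64 × 0.195)) = 2.80 s.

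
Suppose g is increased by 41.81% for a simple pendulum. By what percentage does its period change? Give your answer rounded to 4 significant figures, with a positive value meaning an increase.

T ∝ 1/√g, so T'/T = 1/√(1.4181) = 0.83974.
Percentage change in T = (0.83974 − 1) × 100% = -16.03%.

-16.03%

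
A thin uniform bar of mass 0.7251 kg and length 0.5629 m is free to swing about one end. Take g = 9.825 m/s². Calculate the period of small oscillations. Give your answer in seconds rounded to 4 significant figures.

1.228 s

For a physical pendulum T = 2π√(I/(mgd)), with d = 0.28145 m from pivot to centre of mass.
I_cm = mL²/12 = 0.7251 × 0.5629²/12 = 0.019146 kg·m²; I = I_cm + md² = 0.019146 + 0.7251 × 0.28145² = 0.076584 kg·m².
T = 2π√(0.076584/(0.7251 × 9.825 × 0.28145)) = 1.228 s.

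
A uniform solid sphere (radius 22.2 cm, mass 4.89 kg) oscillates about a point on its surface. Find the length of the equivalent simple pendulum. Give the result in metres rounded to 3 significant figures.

0.311 m

The equivalent simple-pendulum length is L_eq = I/(md), where I is about the pivot and d = 0.2220 m.
I_cm = (2/5)mR² = 0.09640 kg·m², so I = I_cm + md² = 0.09640 + 0.2410 = 0.3374 kg·m².
L_eq = 0.3374/(4.89 × 0.2220) = 0.311 m.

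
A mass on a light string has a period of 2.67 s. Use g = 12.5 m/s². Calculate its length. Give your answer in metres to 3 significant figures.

From T = 2π√(L/g), L = gT²/(4π²) = 12.5 × 2.670²/(4π²) = 2.26 m.

2.26 m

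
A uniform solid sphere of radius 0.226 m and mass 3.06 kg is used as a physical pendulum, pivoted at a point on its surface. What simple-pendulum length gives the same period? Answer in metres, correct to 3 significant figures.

The equivalent simple-pendulum length is L_eq = I/(md), where I is about the pivot and d = 0.2260 m.
I_cm = (2/5)mR² = 0.06252 kg·m², so I = I_cm + md² = 0.06252 + 0.1563 = 0.2188 kg·m².
L_eq = 0.2188/(3.06 × 0.2260) = 0.316 m.

0.316 m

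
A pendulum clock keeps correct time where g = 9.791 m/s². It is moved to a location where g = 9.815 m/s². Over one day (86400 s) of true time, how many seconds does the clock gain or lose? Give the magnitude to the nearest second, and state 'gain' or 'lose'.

The clock's period scales as T ∝ 1/√g, so T'/T = √(9.791/9.815) = 0.998777.
In 86400 s of true time the clock registers 86400/0.998777 = 86505.8 s, so it gains 106 s.

gain 106 s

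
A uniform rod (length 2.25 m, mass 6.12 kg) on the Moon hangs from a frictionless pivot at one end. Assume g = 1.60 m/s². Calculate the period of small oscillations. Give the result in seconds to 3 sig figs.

For a physical pendulum T = 2π√(I/(mgd)), with d = 1.125 m from pivot to centre of mass.
I_cm = mL²/12 = 6.12 × 2.25²/12 = 2.582 kg·m²; I = I_cm + md² = 2.582 + 6.12 × 1.125² = 10.33 kg·m².
T = 2π√(10.33/(6.12 × 1.60 × 1.125)) = 6.08 s.

6.08 s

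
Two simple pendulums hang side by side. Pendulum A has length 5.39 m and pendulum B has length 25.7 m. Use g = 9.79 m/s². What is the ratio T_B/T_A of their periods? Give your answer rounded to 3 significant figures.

T ∝ √L, so T_B/T_A = √(L_B/L_A) = √(25.7/5.39) = 2.18.

2.18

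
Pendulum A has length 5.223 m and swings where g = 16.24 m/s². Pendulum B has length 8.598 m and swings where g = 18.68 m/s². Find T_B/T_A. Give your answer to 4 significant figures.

1.196

T = 2π√(L/g), so T_B/T_A = √((L_B/g_B)/(L_A/g_A)) = √((8.598/18.68)/(5.223/16.24)) = 1.196.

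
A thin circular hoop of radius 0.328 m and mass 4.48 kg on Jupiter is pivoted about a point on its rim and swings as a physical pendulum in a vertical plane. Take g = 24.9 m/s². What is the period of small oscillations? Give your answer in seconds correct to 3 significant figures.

I_cm = mr² = 0.4820 kg·m². The pivot is at distance d = 0.328 m from the centre of mass.
By the parallel-axis theorem, I = I_cm + md² = 0.4820 + 0.4820 = 0.9640 kg·m².
T = 2π√(I/(mgd)) = 2π√(0.9640/(4.48 × 24.9 × 0.328)) = 1.02 s.

1.02 s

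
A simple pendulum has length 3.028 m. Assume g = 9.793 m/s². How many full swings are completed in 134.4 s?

T = 2π√(L/g) = 2π√(3.028/9.793) = 3.4938 s.
Number of complete oscillations = ⌊134.4/3.4938⌋ = ⌊38.468⌋ = 38.

38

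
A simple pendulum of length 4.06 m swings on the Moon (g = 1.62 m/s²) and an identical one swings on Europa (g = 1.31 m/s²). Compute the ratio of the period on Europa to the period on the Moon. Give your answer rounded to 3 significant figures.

T ∝ 1/√g, so T₂/T₁ = √(g₁/g₂) = √(1.62/1.31) = 1.11.

1.11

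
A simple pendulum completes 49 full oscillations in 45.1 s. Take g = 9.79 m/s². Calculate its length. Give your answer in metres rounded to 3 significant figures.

0.210 m

T = 45.1/49 = 0.9204 s.
From T = 2π√(L/g), L = gT²/(4π²) = 9.79 × 0.9204²/(4π²) = 0.210 m.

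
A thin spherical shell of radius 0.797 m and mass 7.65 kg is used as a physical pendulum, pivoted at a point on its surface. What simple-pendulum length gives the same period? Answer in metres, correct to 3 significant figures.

The equivalent simple-pendulum length is L_eq = I/(md), where I is about the pivot and d = 0.7970 m.
I_cm = (2/3)mR² = 3.240 kg·m², so I = I_cm + md² = 3.240 + 4.859 = 8.099 kg·m².
L_eq = 8.099/(7.65 × 0.7970) = 1.33 m.

1.33 m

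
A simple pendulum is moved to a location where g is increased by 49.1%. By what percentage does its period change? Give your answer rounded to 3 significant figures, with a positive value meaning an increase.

T ∝ 1/√g, so T'/T = 1/√(1.491) = 0.8190.
Percentage change in T = (0.8190 − 1) × 100% = -18.1%.

-18.1%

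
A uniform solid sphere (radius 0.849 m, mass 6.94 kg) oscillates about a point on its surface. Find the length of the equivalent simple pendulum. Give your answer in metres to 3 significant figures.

The equivalent simple-pendulum length is L_eq = I/(md), where I is about the pivot and d = 0.8490 m.
I_cm = (2/5)mR² = 2.001 kg·m², so I = I_cm + md² = 2.001 + 5.002 = 7.003 kg·m².
L_eq = 7.003/(6.94 × 0.8490) = 1.19 m.

1.19 m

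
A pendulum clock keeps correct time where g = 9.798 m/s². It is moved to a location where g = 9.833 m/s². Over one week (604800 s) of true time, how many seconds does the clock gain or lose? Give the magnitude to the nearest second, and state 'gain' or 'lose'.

gain 1079 s

The clock's period scales as T ∝ 1/√g, so T'/T = √(9.798/9.833) = 0.998219.
In 604800 s of true time the clock registers 604800/0.998219 = 605879.3 s, so it gains 1079 s.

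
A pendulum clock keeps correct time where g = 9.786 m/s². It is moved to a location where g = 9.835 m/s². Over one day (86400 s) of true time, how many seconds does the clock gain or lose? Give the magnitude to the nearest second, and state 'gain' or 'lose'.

The clock's period scales as T ∝ 1/√g, so T'/T = √(9.786/9.835) = 0.997506.
In 86400 s of true time the clock registers 86400/0.997506 = 86616.0 s, so it gains 216 s.

gain 216 s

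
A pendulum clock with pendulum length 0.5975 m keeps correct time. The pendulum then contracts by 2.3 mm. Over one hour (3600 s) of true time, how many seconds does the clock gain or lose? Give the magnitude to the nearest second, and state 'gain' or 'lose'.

T ∝ √L, so T'/T = √(0.59520/0.5975) = 0.998073.
In 3600 s of true time the clock registers 3600/0.998073 = 3606.9 s, so it gains 7 s.

gain 7 s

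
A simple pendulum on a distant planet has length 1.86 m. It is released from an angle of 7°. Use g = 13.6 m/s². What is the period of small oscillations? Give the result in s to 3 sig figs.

T = 2π√(L/g) = 2π√(1.86/13.6) = 2π × 0.3698 = 2.32 s.

2.32 s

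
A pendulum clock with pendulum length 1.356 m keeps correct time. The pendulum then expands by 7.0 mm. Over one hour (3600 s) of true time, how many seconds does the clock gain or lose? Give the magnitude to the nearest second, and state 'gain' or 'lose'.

T ∝ √L, so T'/T = √(1.36300/1.356) = 1.00258.
In 3600 s of true time the clock registers 3600/1.00258 = 3590.7 s, so it loses 9 s.

lose 9 s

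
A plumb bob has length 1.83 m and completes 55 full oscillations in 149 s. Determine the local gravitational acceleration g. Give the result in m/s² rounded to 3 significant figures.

T = 149/55 = 2.709 s.
From T = 2π√(L/g), g = 4π²L/T² = 4π² × 1.83/2.709² = 9.84 m/s².

9.84 m/s²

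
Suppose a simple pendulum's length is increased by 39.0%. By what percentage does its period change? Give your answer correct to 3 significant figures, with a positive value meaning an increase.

T ∝ √L, so T'/T = √(1.390) = 1.179.
Percentage change in T = (1.179 − 1) × 100% = 17.9%.

17.9%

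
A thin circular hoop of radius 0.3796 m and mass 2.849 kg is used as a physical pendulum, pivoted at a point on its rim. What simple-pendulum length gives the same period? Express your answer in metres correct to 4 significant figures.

The equivalent simple-pendulum length is L_eq = I/(md), where I is about the pivot and d = 0.37960 m.
I_cm = mR² = 0.41053 kg·m², so I = I_cm + md² = 0.41053 + 0.41053 = 0.82106 kg·m².
L_eq = 0.82106/(2.849 × 0.37960) = 0.7592 m.

0.7592 m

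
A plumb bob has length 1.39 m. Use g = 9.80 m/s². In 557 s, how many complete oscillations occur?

235

T = 2π√(L/g) = 2π√(1.39/9.80) = 2.366 s.
Number of complete oscillations = ⌊557/2.366⌋ = ⌊235.4⌋ = 235.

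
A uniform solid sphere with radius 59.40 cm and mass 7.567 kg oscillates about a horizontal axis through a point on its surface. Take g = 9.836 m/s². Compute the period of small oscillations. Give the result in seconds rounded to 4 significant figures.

1.827 s

I_cm = (2/5)mr² = 1.0680 kg·m². The pivot is at distance d = 0.5940 m from the centre of mass.
By the parallel-axis theorem, I = I_cm + md² = 1.0680 + 2.6699 = 3.7379 kg·m².
T = 2π√(I/(mgd)) = 2π√(3.7379/(7.567 × 9.836 × 0.5940)) = 1.827 s.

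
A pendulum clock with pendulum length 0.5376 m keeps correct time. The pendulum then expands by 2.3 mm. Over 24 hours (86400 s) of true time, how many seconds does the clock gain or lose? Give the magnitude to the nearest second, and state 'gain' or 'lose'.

T ∝ √L, so T'/T = √(0.53990/0.5376) = 1.00214.
In 86400 s of true time the clock registers 86400/1.00214 = 86215.8 s, so it loses 184 s.

lose 184 s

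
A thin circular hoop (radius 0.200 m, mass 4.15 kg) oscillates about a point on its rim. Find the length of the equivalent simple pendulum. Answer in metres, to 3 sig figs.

0.400 m

The equivalent simple-pendulum length is L_eq = I/(md), where I is about the pivot and d = 0.2000 m.
I_cm = mR² = 0.1660 kg·m², so I = I_cm + md² = 0.1660 + 0.1660 = 0.3320 kg·m².
L_eq = 0.3320/(4.15 × 0.2000) = 0.400 m.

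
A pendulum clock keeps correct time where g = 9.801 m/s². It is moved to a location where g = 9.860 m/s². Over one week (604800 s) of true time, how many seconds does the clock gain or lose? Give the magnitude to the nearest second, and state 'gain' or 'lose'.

gain 1818 s

The clock's period scales as T ∝ 1/√g, so T'/T = √(9.801/9.860) = 0.997004.
In 604800 s of true time the clock registers 604800/0.997004 = 606617.7 s, so it gains 1818 s.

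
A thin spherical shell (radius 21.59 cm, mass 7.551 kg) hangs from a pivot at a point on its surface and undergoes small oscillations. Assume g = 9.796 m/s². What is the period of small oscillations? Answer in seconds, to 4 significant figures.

1.204 s

I_cm = (2/3)mr² = 0.23465 kg·m². The pivot is at distance d = 0.2159 m from the centre of mass.
By the parallel-axis theorem, I = I_cm + md² = 0.23465 + 0.35197 = 0.58662 kg·m².
T = 2π√(I/(mgd)) = 2π√(0.58662/(7.551 × 9.796 × 0.2159)) = 1.204 s.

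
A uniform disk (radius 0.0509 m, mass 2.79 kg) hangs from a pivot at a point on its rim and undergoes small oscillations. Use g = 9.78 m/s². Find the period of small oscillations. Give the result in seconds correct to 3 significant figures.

0.555 s

I_cm = ½mr² = 0.003614 kg·m². The pivot is at distance d = 0.0509 m from the centre of mass.
By the parallel-axis theorem, I = I_cm + md² = 0.003614 + 0.007228 = 0.01084 kg·m².
T = 2π√(I/(mgd)) = 2π√(0.01084/(2.79 × 9.78 × 0.0509)) = 0.555 s.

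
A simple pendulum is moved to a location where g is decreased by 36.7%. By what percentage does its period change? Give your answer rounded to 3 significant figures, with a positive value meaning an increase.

25.7%

T ∝ 1/√g, so T'/T = 1/√(0.6330) = 1.257.
Percentage change in T = (1.257 − 1) × 100% = 25.7%.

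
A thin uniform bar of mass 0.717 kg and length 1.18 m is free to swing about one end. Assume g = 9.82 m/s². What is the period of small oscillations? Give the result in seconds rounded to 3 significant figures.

For a physical pendulum T = 2π√(I/(mgd)), with d = 0.5900 m from pivot to centre of mass.
I_cm = mL²/12 = 0.717 × 1.18²/12 = 0.08320 kg·m²; I = I_cm + md² = 0.08320 + 0.717 × 0.5900² = 0.3328 kg·m².
T = 2π√(0.3328/(0.717 × 9.82 × 0.5900)) = 1.78 s.

1.78 s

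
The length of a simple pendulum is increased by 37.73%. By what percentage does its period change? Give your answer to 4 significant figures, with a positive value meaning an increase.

T ∝ √L, so T'/T = √(1.3773) = 1.1736.
Percentage change in T = (1.1736 − 1) × 100% = 17.36%.

17.36%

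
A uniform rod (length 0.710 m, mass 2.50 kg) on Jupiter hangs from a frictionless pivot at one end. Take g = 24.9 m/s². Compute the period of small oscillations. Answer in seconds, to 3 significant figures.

For a physical pendulum T = 2π√(I/(mgd)), with d = 0.3550 m from pivot to centre of mass.
I_cm = mL²/12 = 2.50 × 0.710²/12 = 0.1050 kg·m²; I = I_cm + md² = 0.1050 + 2.50 × 0.3550² = 0.4201 kg·m².
T = 2π√(0.4201/(2.50 × 24.9 × 0.3550)) = 0.866 s.

0.866 s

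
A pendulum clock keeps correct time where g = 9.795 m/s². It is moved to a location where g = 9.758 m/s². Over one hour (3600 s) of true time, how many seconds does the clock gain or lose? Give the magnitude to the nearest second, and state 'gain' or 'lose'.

The clock's period scales as T ∝ 1/√g, so T'/T = √(9.795/9.758) = 1.00189.
In 3600 s of true time the clock registers 3600/1.00189 = 3593.2 s, so it loses 7 s.

lose 7 s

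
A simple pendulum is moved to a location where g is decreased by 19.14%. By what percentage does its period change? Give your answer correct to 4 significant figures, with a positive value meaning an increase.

11.21%

T ∝ 1/√g, so T'/T = 1/√(0.80860) = 1.1121.
Percentage change in T = (1.1121 − 1) × 100% = 11.21%.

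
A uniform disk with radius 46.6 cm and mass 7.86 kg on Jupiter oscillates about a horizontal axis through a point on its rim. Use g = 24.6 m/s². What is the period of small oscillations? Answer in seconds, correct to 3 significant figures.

I_cm = ½mr² = 0.8534 kg·m². The pivot is at distance d = 0.466 m from the centre of mass.
By the parallel-axis theorem, I = I_cm + md² = 0.8534 + 1.707 = 2.560 kg·m².
T = 2π√(I/(mgd)) = 2π√(2.560/(7.86 × 24.6 × 0.466)) = 1.06 s.

1.06 s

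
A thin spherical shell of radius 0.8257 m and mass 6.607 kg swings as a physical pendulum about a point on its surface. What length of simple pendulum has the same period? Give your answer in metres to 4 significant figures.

The equivalent simple-pendulum length is L_eq = I/(md), where I is about the pivot and d = 0.82570 m.
I_cm = (2/3)mR² = 3.0030 kg·m², so I = I_cm + md² = 3.0030 + 4.5045 = 7.5075 kg·m².
L_eq = 7.5075/(6.607 × 0.82570) = 1.376 m.

1.376 m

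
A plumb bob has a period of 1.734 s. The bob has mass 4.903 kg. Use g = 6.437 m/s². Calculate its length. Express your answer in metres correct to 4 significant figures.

From T = 2π√(L/g), L = gT²/(4π²) = 6.437 × 1.7340²/(4π²) = 0.4903 m.

0.4903 m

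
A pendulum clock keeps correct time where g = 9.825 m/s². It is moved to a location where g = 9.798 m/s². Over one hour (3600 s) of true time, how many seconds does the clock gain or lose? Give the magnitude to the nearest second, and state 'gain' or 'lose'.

The clock's period scales as T ∝ 1/√g, so T'/T = √(9.825/9.798) = 1.00138.
In 3600 s of true time the clock registers 3600/1.00138 = 3595.1 s, so it loses 5 s.

lose 5 s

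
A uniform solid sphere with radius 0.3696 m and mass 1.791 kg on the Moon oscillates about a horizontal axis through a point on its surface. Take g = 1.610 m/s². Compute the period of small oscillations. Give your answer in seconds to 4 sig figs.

3.562 s

I_cm = (2/5)mr² = 0.097863 kg·m². The pivot is at distance d = 0.3696 m from the centre of mass.
By the parallel-axis theorem, I = I_cm + md² = 0.097863 + 0.24466 = 0.34252 kg·m².
T = 2π√(I/(mgd)) = 2π√(0.34252/(1.791 × 1.610 × 0.3696)) = 3.562 s.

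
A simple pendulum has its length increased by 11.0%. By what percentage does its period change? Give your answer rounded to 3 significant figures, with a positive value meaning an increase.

5.36%

T ∝ √L, so T'/T = √(1.110) = 1.054.
Percentage change in T = (1.054 − 1) × 100% = 5.36%.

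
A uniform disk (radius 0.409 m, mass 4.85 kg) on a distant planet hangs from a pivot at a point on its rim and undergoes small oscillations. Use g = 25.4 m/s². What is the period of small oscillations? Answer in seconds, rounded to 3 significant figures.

I_cm = ½mr² = 0.4057 kg·m². The pivot is at distance d = 0.409 m from the centre of mass.
By the parallel-axis theorem, I = I_cm + md² = 0.4057 + 0.8113 = 1.217 kg·m².
T = 2π√(I/(mgd)) = 2π√(1.217/(4.85 × 25.4 × 0.409)) = 0.976 s.

0.976 s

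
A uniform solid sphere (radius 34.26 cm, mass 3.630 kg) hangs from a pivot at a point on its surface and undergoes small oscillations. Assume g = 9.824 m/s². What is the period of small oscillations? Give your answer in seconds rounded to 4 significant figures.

1.388 s

I_cm = (2/5)mr² = 0.17043 kg·m². The pivot is at distance d = 0.3426 m from the centre of mass.
By the parallel-axis theorem, I = I_cm + md² = 0.17043 + 0.42607 = 0.59650 kg·m².
T = 2π√(I/(mgd)) = 2π√(0.59650/(3.630 × 9.824 × 0.3426)) = 1.388 s.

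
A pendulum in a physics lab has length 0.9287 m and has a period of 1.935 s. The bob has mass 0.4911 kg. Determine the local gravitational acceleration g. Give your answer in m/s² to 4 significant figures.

9.792 m/s²

From T = 2π√(L/g), g = 4π²L/T² = 4π² × 0.9287/1.9350² = 9.792 m/s².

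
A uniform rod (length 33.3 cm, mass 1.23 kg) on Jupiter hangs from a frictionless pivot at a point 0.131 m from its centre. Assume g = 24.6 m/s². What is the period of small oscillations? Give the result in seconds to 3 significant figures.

0.569 s

For a physical pendulum T = 2π√(I/(mgd)), with d = 0.1310 m from pivot to centre of mass.
I_cm = mL²/12 = 1.23 × 0.333²/12 = 0.01137 kg·m²; I = I_cm + md² = 0.01137 + 1.23 × 0.1310² = 0.03247 kg·m².
T = 2π√(0.03247/(1.23 × 24.6 × 0.1310)) = 0.569 s.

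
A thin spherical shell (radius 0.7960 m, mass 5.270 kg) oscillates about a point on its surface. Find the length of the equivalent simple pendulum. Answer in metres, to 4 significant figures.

1.327 m

The equivalent simple-pendulum length is L_eq = I/(md), where I is about the pivot and d = 0.79600 m.
I_cm = (2/3)mR² = 2.2261 kg·m², so I = I_cm + md² = 2.2261 + 3.3392 = 5.5653 kg·m².
L_eq = 5.5653/(5.270 × 0.79600) = 1.327 m.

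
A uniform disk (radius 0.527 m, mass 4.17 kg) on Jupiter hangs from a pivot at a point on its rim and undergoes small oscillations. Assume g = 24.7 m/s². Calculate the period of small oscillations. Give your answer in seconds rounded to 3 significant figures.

1.12 s

I_cm = ½mr² = 0.5791 kg·m². The pivot is at distance d = 0.527 m from the centre of mass.
By the parallel-axis theorem, I = I_cm + md² = 0.5791 + 1.158 = 1.737 kg·m².
T = 2π√(I/(mgd)) = 2π√(1.737/(4.17 × 24.7 × 0.527)) = 1.12 s.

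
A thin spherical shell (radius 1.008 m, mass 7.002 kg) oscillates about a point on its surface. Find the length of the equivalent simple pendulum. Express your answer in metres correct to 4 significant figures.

The equivalent simple-pendulum length is L_eq = I/(md), where I is about the pivot and d = 1.0080 m.
I_cm = (2/3)mR² = 4.7430 kg·m², so I = I_cm + md² = 4.7430 + 7.1145 = 11.857 kg·m².
L_eq = 11.857/(7.002 × 1.0080) = 1.680 m.

1.680 m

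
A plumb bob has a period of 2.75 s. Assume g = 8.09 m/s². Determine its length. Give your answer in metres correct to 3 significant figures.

1.55 m

From T = 2π√(L/g), L = gT²/(4π²) = 8.09 × 2.750²/(4π²) = 1.55 m.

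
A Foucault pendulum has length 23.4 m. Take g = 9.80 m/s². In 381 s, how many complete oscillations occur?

39

T = 2π√(L/g) = 2π√(23.4/9.80) = 9.709 s.
Number of complete oscillations = ⌊381/9.709⌋ = ⌊39.24⌋ = 39.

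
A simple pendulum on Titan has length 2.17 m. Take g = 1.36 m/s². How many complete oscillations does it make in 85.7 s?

T = 2π√(L/g) = 2π√(2.17/1.36) = 7.937 s.
Number of complete oscillations = ⌊85.7/7.937⌋ = ⌊10.80⌋ = 10.

10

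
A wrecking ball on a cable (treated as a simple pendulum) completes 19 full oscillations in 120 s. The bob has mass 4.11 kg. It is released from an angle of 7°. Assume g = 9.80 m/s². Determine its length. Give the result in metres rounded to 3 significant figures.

9.90 m

T = 120/19 = 6.316 s.
From T = 2π√(L/g), L = gT²/(4π²) = 9.80 × 6.316²/(4π²) = 9.90 m.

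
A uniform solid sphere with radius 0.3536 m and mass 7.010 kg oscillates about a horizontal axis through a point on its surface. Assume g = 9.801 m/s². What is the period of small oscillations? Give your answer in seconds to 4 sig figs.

1.412 s

I_cm = (2/5)mr² = 0.35059 kg·m². The pivot is at distance d = 0.3536 m from the centre of mass.
By the parallel-axis theorem, I = I_cm + md² = 0.35059 + 0.87648 = 1.2271 kg·m².
T = 2π√(I/(mgd)) = 2π√(1.2271/(7.010 × 9.801 × 0.3536)) = 1.412 s.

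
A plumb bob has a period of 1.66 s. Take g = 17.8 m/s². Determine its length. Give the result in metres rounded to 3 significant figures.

1.24 m

From T = 2π√(L/g), L = gT²/(4π²) = 17.8 × 1.660²/(4π²) = 1.24 m.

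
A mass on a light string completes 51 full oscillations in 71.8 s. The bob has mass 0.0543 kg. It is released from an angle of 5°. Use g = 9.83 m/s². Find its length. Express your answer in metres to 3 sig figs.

0.494 m

T = 71.8/51 = 1.408 s.
From T = 2π√(L/g), L = gT²/(4π²) = 9.83 × 1.408²/(4π²) = 0.494 m.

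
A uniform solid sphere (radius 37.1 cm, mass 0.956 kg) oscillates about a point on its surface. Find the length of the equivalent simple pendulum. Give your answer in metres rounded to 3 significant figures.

0.519 m

The equivalent simple-pendulum length is L_eq = I/(md), where I is about the pivot and d = 0.3710 m.
I_cm = (2/5)mR² = 0.05263 kg·m², so I = I_cm + md² = 0.05263 + 0.1316 = 0.1842 kg·m².
L_eq = 0.1842/(0.956 × 0.3710) = 0.519 m.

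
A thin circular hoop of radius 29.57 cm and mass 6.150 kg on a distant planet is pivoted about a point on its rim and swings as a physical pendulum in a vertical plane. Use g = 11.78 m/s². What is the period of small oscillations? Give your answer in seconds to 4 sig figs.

1.408 s

I_cm = mr² = 0.53775 kg·m². The pivot is at distance d = 0.2957 m from the centre of mass.
By the parallel-axis theorem, I = I_cm + md² = 0.53775 + 0.53775 = 1.0755 kg·m².
T = 2π√(I/(mgd)) = 2π√(1.0755/(6.150 × 11.78 × 0.2957)) = 1.408 s.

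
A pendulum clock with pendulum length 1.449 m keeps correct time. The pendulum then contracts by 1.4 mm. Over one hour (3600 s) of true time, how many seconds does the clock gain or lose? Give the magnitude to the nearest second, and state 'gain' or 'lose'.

gain 2 s

T ∝ √L, so T'/T = √(1.44760/1.449) = 0.999517.
In 3600 s of true time the clock registers 3600/0.999517 = 3601.7 s, so it gains 2 s.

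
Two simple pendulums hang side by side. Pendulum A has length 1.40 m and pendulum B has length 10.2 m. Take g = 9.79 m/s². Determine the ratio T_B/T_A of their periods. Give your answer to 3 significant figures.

T ∝ √L, so T_B/T_A = √(L_B/L_A) = √(10.2/1.40) = 2.70.

2.70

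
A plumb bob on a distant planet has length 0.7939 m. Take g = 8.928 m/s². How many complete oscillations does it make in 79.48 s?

42

T = 2π√(L/g) = 2π√(0.7939/8.928) = 1.8736 s.
Number of complete oscillations = ⌊79.48/1.8736⌋ = ⌊42.420⌋ = 42.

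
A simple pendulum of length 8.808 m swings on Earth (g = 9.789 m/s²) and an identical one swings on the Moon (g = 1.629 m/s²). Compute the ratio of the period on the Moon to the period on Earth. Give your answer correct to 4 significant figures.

T ∝ 1/√g, so T₂/T₁ = √(g₁/g₂) = √(9.789/1.629) = 2.451.

2.451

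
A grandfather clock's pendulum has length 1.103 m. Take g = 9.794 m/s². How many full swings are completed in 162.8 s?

T = 2π√(L/g) = 2π√(1.103/9.794) = 2.1086 s.
Number of complete oscillations = ⌊162.8/2.1086⌋ = ⌊77.209⌋ = 77.

77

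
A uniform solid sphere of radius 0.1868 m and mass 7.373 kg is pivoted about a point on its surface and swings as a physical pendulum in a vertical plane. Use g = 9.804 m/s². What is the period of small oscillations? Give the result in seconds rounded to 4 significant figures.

I_cm = (2/5)mr² = 0.10291 kg·m². The pivot is at distance d = 0.1868 m from the centre of mass.
By the parallel-axis theorem, I = I_cm + md² = 0.10291 + 0.25728 = 0.36019 kg·m².
T = 2π√(I/(mgd)) = 2π√(0.36019/(7.373 × 9.804 × 0.1868)) = 1.026 s.

1.026 s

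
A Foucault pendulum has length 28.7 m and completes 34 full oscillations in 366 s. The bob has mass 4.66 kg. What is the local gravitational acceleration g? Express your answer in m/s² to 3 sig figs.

T = 366/34 = 10.76 s.
From T = 2π√(L/g), g = 4π²L/T² = 4π² × 28.7/10.76² = 9.78 m/s².

9.78 m/s²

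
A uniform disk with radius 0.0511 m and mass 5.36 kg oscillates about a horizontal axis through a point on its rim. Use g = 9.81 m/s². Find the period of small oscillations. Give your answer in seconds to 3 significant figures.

I_cm = ½mr² = 0.006998 kg·m². The pivot is at distance d = 0.0511 m from the centre of mass.
By the parallel-axis theorem, I = I_cm + md² = 0.006998 + 0.01400 = 0.02099 kg·m².
T = 2π√(I/(mgd)) = 2π√(0.02099/(5.36 × 9.81 × 0.0511)) = 0.555 s.

0.555 s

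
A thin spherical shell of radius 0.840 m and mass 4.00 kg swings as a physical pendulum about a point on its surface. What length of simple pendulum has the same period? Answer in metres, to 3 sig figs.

The equivalent simple-pendulum length is L_eq = I/(md), where I is about the pivot and d = 0.8400 m.
I_cm = (2/3)mR² = 1.882 kg·m², so I = I_cm + md² = 1.882 + 2.822 = 4.704 kg·m².
L_eq = 4.704/(4.00 × 0.8400) = 1.40 m.

1.40 m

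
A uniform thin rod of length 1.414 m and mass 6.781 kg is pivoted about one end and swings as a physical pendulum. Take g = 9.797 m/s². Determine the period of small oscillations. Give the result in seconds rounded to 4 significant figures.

1.949 s

For a physical pendulum T = 2π√(I/(mgd)), with d = 0.70700 m from pivot to centre of mass.
I_cm = mL²/12 = 6.781 × 1.414²/12 = 1.1298 kg·m²; I = I_cm + md² = 1.1298 + 6.781 × 0.70700² = 4.5193 kg·m².
T = 2π√(4.5193/(6.781 × 9.797 × 0.70700)) = 1.949 s.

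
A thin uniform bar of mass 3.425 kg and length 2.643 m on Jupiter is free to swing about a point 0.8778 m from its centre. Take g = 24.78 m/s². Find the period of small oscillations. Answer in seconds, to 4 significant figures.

For a physical pendulum T = 2π√(I/(mgd)), with d = 0.87780 m from pivot to centre of mass.
I_cm = mL²/12 = 3.425 × 2.643²/12 = 1.9938 kg·m²; I = I_cm + md² = 1.9938 + 3.425 × 0.87780² = 4.6328 kg·m².
T = 2π√(4.6328/(3.425 × 24.78 × 0.87780)) = 1.567 s.

1.567 s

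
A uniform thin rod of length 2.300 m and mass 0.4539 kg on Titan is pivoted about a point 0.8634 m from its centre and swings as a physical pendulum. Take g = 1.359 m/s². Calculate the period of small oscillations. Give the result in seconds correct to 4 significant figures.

6.318 s

For a physical pendulum T = 2π√(I/(mgd)), with d = 0.86340 m from pivot to centre of mass.
I_cm = mL²/12 = 0.4539 × 2.300²/12 = 0.20009 kg·m²; I = I_cm + md² = 0.20009 + 0.4539 × 0.86340² = 0.53846 kg·m².
T = 2π√(0.53846/(0.4539 × 1.359 × 0.86340)) = 6.318 s.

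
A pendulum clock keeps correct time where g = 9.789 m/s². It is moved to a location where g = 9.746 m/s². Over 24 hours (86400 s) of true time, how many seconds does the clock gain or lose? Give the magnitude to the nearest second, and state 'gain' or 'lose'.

lose 190 s

The clock's period scales as T ∝ 1/√g, so T'/T = √(9.789/9.746) = 1.00220.
In 86400 s of true time the clock registers 86400/1.00220 = 86210.0 s, so it loses 190 s.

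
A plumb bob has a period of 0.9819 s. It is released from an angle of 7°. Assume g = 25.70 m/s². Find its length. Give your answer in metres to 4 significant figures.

0.6276 m

From T = 2π√(L/g), L = gT²/(4π²) = 25.70 × 0.98190²/(4π²) = 0.6276 m.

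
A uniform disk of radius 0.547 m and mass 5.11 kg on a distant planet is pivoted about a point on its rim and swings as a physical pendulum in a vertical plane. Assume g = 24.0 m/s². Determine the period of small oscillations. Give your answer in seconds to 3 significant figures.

I_cm = ½mr² = 0.7645 kg·m². The pivot is at distance d = 0.547 m from the centre of mass.
By the parallel-axis theorem, I = I_cm + md² = 0.7645 + 1.529 = 2.293 kg·m².
T = 2π√(I/(mgd)) = 2π√(2.293/(5.11 × 24.0 × 0.547)) = 1.16 s.

1.16 s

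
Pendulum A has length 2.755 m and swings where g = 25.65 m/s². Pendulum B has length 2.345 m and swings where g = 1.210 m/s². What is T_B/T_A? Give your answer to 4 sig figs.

T = 2π√(L/g), so T_B/T_A = √((L_B/g_B)/(L_A/g_A)) = √((2.345/1.210)/(2.755/25.65)) = 4.248.

4.248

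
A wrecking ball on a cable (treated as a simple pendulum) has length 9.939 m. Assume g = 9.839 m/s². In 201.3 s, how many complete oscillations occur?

T = 2π√(L/g) = 2π√(9.939/9.839) = 6.3150 s.
Number of complete oscillations = ⌊201.3/6.3150⌋ = ⌊31.876⌋ = 31.

31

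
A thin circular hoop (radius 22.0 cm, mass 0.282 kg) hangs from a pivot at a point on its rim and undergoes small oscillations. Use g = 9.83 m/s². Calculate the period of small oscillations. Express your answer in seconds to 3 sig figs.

1.33 s

I_cm = mr² = 0.01365 kg·m². The pivot is at distance d = 0.220 m from the centre of mass.
By the parallel-axis theorem, I = I_cm + md² = 0.01365 + 0.01365 = 0.02730 kg·m².
T = 2π√(I/(mgd)) = 2π√(0.02730/(0.282 × 9.83 × 0.220)) = 1.33 s.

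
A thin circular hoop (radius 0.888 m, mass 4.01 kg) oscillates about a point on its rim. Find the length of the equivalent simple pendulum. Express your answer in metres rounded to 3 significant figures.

The equivalent simple-pendulum length is L_eq = I/(md), where I is about the pivot and d = 0.8880 m.
I_cm = mR² = 3.162 kg·m², so I = I_cm + md² = 3.162 + 3.162 = 6.324 kg·m².
L_eq = 6.324/(4.01 × 0.8880) = 1.78 m.

1.78 m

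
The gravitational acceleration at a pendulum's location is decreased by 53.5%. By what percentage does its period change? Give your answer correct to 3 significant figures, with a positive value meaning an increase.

46.6%

T ∝ 1/√g, so T'/T = 1/√(0.4650) = 1.466.
Percentage change in T = (1.466 − 1) × 100% = 46.6%.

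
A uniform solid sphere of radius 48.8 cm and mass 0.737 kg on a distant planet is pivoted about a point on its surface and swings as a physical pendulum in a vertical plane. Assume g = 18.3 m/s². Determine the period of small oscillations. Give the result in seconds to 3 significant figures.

1.21 s

I_cm = (2/5)mr² = 0.07020 kg·m². The pivot is at distance d = 0.488 m from the centre of mass.
By the parallel-axis theorem, I = I_cm + md² = 0.07020 + 0.1755 = 0.2457 kg·m².
T = 2π√(I/(mgd)) = 2π√(0.2457/(0.737 × 18.3 × 0.488)) = 1.21 s.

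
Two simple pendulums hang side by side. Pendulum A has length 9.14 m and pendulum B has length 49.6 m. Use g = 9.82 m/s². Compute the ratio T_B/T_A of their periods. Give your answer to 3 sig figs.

2.33

T ∝ √L, so T_B/T_A = √(L_B/L_A) = √(49.6/9.14) = 2.33.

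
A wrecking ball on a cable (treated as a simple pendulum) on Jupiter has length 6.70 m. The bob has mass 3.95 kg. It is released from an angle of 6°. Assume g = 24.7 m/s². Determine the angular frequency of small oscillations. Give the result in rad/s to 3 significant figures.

1.92 rad/s

ω = √(g/L) = √(24.7/6.70) = 1.92 rad/s.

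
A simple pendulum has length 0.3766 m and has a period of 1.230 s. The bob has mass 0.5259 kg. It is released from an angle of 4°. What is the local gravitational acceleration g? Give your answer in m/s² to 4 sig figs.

9.827 m/s²

From T = 2π√(L/g), g = 4π²L/T² = 4π² × 0.3766/1.2300² = 9.827 m/s².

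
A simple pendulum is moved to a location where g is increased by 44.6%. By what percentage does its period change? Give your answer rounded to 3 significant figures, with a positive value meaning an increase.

-16.8%

T ∝ 1/√g, so T'/T = 1/√(1.446) = 0.8316.
Percentage change in T = (0.8316 − 1) × 100% = -16.8%.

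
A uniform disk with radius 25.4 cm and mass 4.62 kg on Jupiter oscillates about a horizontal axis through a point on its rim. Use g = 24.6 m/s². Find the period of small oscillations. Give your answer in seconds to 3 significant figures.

0.782 s

I_cm = ½mr² = 0.1490 kg·m². The pivot is at distance d = 0.254 m from the centre of mass.
By the parallel-axis theorem, I = I_cm + md² = 0.1490 + 0.2981 = 0.4471 kg·m².
T = 2π√(I/(mgd)) = 2π√(0.4471/(4.62 × 24.6 × 0.254)) = 0.782 s.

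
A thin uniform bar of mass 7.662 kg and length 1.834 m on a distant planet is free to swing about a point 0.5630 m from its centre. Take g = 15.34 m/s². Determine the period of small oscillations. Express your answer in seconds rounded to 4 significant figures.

For a physical pendulum T = 2π√(I/(mgd)), with d = 0.56300 m from pivot to centre of mass.
I_cm = mL²/12 = 7.662 × 1.834²/12 = 2.1476 kg·m²; I = I_cm + md² = 2.1476 + 7.662 × 0.56300² = 4.5762 kg·m².
T = 2π√(4.5762/(7.662 × 15.34 × 0.56300)) = 1.652 s.

1.652 s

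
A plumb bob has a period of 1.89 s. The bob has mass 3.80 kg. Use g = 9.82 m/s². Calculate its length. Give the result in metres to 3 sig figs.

0.889 m

From T = 2π√(L/g), L = gT²/(4π²) = 9.82 × 1.890²/(4π²) = 0.889 m.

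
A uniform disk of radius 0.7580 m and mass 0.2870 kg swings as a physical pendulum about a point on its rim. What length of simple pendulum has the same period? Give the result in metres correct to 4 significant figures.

The equivalent simple-pendulum length is L_eq = I/(md), where I is about the pivot and d = 0.75800 m.
I_cm = ½mR² = 0.082450 kg·m², so I = I_cm + md² = 0.082450 + 0.16490 = 0.24735 kg·m².
L_eq = 0.24735/(0.2870 × 0.75800) = 1.137 m.

1.137 m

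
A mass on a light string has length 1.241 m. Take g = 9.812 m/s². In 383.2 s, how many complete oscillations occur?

171

T = 2π√(L/g) = 2π√(1.241/9.812) = 2.2345 s.
Number of complete oscillations = ⌊383.2/2.2345⌋ = ⌊171.49⌋ = 171.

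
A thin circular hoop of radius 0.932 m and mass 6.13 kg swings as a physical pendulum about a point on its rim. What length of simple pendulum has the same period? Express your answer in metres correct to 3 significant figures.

The equivalent simple-pendulum length is L_eq = I/(md), where I is about the pivot and d = 0.9320 m.
I_cm = mR² = 5.325 kg·m², so I = I_cm + md² = 5.325 + 5.325 = 10.65 kg·m².
L_eq = 10.65/(6.13 × 0.9320) = 1.86 m.

1.86 m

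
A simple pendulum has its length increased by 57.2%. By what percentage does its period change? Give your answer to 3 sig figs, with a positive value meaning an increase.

25.4%

T ∝ √L, so T'/T = √(1.572) = 1.254.
Percentage change in T = (1.254 − 1) × 100% = 25.4%.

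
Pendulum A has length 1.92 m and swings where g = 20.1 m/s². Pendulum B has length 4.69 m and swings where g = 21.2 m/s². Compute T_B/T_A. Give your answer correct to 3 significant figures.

1.52

T = 2π√(L/g), so T_B/T_A = √((L_B/g_B)/(L_A/g_A)) = √((4.69/21.2)/(1.92/20.1)) = 1.52.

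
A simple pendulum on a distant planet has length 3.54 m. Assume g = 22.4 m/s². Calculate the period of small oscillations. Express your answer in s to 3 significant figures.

2.50 s

T = 2π√(L/g) = 2π√(3.54/22.4) = 2π × 0.3975 = 2.50 s.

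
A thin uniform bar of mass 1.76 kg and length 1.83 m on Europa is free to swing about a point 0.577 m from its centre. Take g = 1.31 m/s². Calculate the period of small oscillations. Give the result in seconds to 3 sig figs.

5.65 s

For a physical pendulum T = 2π√(I/(mgd)), with d = 0.5770 m from pivot to centre of mass.
I_cm = mL²/12 = 1.76 × 1.83²/12 = 0.4912 kg·m²; I = I_cm + md² = 0.4912 + 1.76 × 0.5770² = 1.077 kg·m².
T = 2π√(1.077/(1.76 × 1.31 × 0.5770)) = 5.65 s.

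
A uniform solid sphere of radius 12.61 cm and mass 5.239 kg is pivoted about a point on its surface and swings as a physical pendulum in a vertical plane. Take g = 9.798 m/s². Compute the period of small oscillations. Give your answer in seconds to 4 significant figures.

I_cm = (2/5)mr² = 0.033323 kg·m². The pivot is at distance d = 0.1261 m from the centre of mass.
By the parallel-axis theorem, I = I_cm + md² = 0.033323 + 0.083306 = 0.11663 kg·m².
T = 2π√(I/(mgd)) = 2π√(0.11663/(5.239 × 9.798 × 0.1261)) = 0.8434 s.

0.8434 s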